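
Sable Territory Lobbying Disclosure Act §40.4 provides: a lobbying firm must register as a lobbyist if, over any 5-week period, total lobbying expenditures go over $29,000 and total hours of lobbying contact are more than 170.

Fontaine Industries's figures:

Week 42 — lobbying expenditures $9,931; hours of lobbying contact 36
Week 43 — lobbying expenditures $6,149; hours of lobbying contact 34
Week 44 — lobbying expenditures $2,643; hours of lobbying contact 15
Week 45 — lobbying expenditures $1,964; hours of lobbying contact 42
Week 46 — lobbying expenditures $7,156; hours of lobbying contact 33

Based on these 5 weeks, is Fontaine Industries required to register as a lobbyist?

Total lobbying expenditures: $9,931 + $6,149 + $2,643 + $1,964 + $7,156 = $27,843 (≤ $29,000).
Total hours of lobbying contact: 36 + 34 + 15 + 42 + 33 = 160 (≤ 170).
The test is 'and': the rule requires both, and at least one is not exceeded.

No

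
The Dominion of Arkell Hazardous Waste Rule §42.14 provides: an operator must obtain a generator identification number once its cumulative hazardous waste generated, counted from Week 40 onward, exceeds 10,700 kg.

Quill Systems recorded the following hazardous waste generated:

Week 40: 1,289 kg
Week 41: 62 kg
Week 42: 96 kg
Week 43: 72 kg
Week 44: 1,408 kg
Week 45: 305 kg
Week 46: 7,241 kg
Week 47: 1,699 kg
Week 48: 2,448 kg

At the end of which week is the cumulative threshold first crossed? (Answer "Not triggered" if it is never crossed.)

Week 47

Through Week 40: 1,289 kg
Through Week 41: 1,351 kg
Through Week 42: 1,447 kg
Through Week 43: 1,519 kg
Through Week 44: 2,927 kg
Through Week 45: 3,232 kg
Through Week 46: 10,473 kg
Through Week 47: 12,172 kg ← exceeds threshold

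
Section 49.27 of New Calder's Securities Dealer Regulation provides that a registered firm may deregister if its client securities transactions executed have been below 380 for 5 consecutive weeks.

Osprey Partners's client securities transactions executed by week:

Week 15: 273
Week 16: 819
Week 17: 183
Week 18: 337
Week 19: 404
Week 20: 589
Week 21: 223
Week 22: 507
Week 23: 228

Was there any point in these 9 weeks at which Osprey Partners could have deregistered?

No

Weeks below 380: Week 15, Week 17, Week 18, Week 21, Week 23.
Longest run of consecutive weeks below the threshold: 2.
2 < 5, so Osprey Partners never became eligible.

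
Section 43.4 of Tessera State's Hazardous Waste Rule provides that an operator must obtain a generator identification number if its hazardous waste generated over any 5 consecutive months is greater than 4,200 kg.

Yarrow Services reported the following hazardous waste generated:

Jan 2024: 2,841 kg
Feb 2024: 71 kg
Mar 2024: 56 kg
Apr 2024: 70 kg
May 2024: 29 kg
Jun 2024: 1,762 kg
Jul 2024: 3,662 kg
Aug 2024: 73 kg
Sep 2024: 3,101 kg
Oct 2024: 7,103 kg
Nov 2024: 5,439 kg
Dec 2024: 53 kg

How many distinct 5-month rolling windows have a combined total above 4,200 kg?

Jan 2024–May 2024: 2,841 kg + 71 kg + 56 kg + 70 kg + 29 kg = 3,067 kg (under)
Feb 2024–Jun 2024: 71 kg + 56 kg + 70 kg + 29 kg + 1,762 kg = 1,988 kg (under)
Mar 2024–Jul 2024: 56 kg + 70 kg + 29 kg + 1,762 kg + 3,662 kg = 5,579 kg (over)
Apr 2024–Aug 2024: 70 kg + 29 kg + 1,762 kg + 3,662 kg + 73 kg = 5,596 kg (over)
May 2024–Sep 2024: 29 kg + 1,762 kg + 3,662 kg + 73 kg + 3,101 kg = 8,627 kg (over)
Jun 2024–Oct 2024: 1,762 kg + 3,662 kg + 73 kg + 3,101 kg + 7,103 kg = 15,701 kg (over)
Jul 2024–Nov 2024: 3,662 kg + 73 kg + 3,101 kg + 7,103 kg + 5,439 kg = 19,378 kg (over)
Aug 2024–Dec 2024: 73 kg + 3,101 kg + 7,103 kg + 5,439 kg + 53 kg = 15,769 kg (over)
6 windows exceed the threshold.

6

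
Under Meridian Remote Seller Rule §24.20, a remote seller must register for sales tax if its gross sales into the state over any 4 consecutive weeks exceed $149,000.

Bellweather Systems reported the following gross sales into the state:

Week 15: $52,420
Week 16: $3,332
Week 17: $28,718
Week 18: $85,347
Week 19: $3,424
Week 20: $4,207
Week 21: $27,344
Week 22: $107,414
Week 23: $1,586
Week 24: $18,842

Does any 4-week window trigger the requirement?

Week 15–Week 18: $52,420 + $3,332 + $28,718 + $85,347 = $169,817 (over)
Week 16–Week 19: $3,332 + $28,718 + $85,347 + $3,424 = $120,821 (under)
Week 17–Week 20: $28,718 + $85,347 + $3,424 + $4,207 = $121,696 (under)
Week 18–Week 21: $85,347 + $3,424 + $4,207 + $27,344 = $120,322 (under)
Week 19–Week 22: $3,424 + $4,207 + $27,344 + $107,414 = $142,389 (under)
Week 20–Week 23: $4,207 + $27,344 + $107,414 + $1,586 = $140,551 (under)
Week 21–Week 24: $27,344 + $107,414 + $1,586 + $18,842 = $155,186 (over)
At least one window exceeds $149,000.

Yes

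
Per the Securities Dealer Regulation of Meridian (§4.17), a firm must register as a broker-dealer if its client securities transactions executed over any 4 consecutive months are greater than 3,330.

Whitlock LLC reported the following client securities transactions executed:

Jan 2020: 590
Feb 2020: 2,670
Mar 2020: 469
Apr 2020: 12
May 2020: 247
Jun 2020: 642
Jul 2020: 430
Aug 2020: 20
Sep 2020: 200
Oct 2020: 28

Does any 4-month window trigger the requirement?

Yes

Jan 2020–Apr 2020: 590 + 2,670 + 469 + 12 = 3,741 (over)
Feb 2020–May 2020: 2,670 + 469 + 12 + 247 = 3,398 (over)
Mar 2020–Jun 2020: 469 + 12 + 247 + 642 = 1,370 (under)
Apr 2020–Jul 2020: 12 + 247 + 642 + 430 = 1,331 (under)
May 2020–Aug 2020: 247 + 642 + 430 + 20 = 1,339 (under)
Jun 2020–Sep 2020: 642 + 430 + 20 + 200 = 1,292 (under)
Jul 2020–Oct 2020: 430 + 20 + 200 + 28 = 678 (under)
At least one window exceeds 3,330.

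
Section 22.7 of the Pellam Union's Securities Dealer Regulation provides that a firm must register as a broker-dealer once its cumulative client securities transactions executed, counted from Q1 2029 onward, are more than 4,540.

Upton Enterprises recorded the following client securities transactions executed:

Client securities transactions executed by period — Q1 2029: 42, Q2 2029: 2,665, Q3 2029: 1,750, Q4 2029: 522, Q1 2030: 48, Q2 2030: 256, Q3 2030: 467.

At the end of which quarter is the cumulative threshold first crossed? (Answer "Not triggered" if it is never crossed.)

Q4 2029

Through Q1 2029: 42
Through Q2 2029: 2,707
Through Q3 2029: 4,457
Through Q4 2029: 4,979 ← exceeds threshold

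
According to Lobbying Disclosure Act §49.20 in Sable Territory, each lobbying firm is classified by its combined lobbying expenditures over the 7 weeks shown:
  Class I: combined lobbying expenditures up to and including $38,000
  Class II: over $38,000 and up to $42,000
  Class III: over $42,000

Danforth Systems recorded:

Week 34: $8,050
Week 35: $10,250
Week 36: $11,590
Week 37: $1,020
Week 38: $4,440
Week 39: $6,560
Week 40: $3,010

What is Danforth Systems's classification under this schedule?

Class III

Combined lobbying expenditures: $8,050 + $10,250 + $11,590 + $1,020 + $4,440 + $6,560 + $3,010 = $44,920.
$44,920 > $42,000, so Class III applies.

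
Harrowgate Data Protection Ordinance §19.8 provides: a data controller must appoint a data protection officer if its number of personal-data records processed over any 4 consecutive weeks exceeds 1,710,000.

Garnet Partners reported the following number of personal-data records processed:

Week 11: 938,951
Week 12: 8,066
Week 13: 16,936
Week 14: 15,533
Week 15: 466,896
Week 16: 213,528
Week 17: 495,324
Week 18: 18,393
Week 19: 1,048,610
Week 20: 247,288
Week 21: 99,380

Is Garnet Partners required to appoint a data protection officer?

Week 11–Week 14: 938,951 + 8,066 + 16,936 + 15,533 = 979,486 (under)
Week 12–Week 15: 8,066 + 16,936 + 15,533 + 466,896 = 507,431 (under)
Week 13–Week 16: 16,936 + 15,533 + 466,896 + 213,528 = 712,893 (under)
Week 14–Week 17: 15,533 + 466,896 + 213,528 + 495,324 = 1,191,281 (under)
Week 15–Week 18: 466,896 + 213,528 + 495,324 + 18,393 = 1,194,141 (under)
Week 16–Week 19: 213,528 + 495,324 + 18,393 + 1,048,610 = 1,775,855 (over)
Week 17–Week 20: 495,324 + 18,393 + 1,048,610 + 247,288 = 1,809,615 (over)
Week 18–Week 21: 18,393 + 1,048,610 + 247,288 + 99,380 = 1,413,671 (under)
At least one window exceeds 1,710,000.

Yes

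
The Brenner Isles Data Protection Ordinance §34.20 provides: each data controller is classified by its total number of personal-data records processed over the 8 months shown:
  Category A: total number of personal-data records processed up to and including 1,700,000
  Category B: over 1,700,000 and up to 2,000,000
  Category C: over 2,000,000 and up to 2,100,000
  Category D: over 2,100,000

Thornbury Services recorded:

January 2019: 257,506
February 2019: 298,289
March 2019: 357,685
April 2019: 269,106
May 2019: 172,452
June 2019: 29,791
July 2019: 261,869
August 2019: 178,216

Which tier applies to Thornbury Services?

Total number of personal-data records processed: 257,506 + 298,289 + 357,685 + 269,106 + 172,452 + 29,791 + 261,869 + 178,216 = 1,824,914.
1,700,000 < 1,824,914 ≤ 2,000,000, so Category B applies.

Category B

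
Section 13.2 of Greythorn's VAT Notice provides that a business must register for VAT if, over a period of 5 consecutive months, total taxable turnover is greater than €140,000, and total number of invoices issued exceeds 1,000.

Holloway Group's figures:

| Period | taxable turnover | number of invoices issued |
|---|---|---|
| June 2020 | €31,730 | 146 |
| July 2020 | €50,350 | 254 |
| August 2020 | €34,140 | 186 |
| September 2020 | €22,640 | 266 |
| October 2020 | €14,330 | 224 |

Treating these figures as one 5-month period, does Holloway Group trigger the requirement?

Yes

Total taxable turnover: €31,730 + €50,350 + €34,140 + €22,640 + €14,330 = €153,190 (> €140,000).
Total number of invoices issued: 146 + 254 + 186 + 266 + 224 = 1,076 (> 1,000).
The test is 'and': both thresholds are exceeded.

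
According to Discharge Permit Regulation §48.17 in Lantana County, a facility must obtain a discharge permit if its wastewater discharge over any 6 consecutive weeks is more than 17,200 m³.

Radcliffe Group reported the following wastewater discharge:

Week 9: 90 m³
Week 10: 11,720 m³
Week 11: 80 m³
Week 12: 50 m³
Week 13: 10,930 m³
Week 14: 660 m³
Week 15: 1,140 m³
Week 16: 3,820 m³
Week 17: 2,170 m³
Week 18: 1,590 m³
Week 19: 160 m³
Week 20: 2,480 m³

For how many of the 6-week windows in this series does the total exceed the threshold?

4

Week 9–Week 14: 90 m³ + 11,720 m³ + 80 m³ + 50 m³ + 10,930 m³ + 660 m³ = 23,530 m³ (over)
Week 10–Week 15: 11,720 m³ + 80 m³ + 50 m³ + 10,930 m³ + 660 m³ + 1,140 m³ = 24,580 m³ (over)
Week 11–Week 16: 80 m³ + 50 m³ + 10,930 m³ + 660 m³ + 1,140 m³ + 3,820 m³ = 16,680 m³ (under)
Week 12–Week 17: 50 m³ + 10,930 m³ + 660 m³ + 1,140 m³ + 3,820 m³ + 2,170 m³ = 18,770 m³ (over)
Week 13–Week 18: 10,930 m³ + 660 m³ + 1,140 m³ + 3,820 m³ + 2,170 m³ + 1,590 m³ = 20,310 m³ (over)
Week 14–Week 19: 660 m³ + 1,140 m³ + 3,820 m³ + 2,170 m³ + 1,590 m³ + 160 m³ = 9,540 m³ (under)
Week 15–Week 20: 1,140 m³ + 3,820 m³ + 2,170 m³ + 1,590 m³ + 160 m³ + 2,480 m³ = 11,360 m³ (under)
4 windows exceed the threshold.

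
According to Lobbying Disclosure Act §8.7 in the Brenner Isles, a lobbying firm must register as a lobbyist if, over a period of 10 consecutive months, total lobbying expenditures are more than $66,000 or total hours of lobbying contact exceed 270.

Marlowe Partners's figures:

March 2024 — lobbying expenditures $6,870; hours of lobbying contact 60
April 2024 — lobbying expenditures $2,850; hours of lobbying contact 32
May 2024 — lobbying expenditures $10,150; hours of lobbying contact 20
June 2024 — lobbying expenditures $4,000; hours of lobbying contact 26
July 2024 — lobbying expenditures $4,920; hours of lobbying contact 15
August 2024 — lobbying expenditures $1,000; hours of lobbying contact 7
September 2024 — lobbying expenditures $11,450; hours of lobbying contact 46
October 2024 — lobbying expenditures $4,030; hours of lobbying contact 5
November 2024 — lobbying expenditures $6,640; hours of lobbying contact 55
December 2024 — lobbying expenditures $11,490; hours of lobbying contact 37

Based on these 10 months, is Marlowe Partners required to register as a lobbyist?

Yes

Total lobbying expenditures: $6,870 + $2,850 + $10,150 + $4,000 + $4,920 + $1,000 + $11,450 + $4,030 + $6,640 + $11,490 = $63,400 (≤ $66,000).
Total hours of lobbying contact: 60 + 32 + 20 + 26 + 15 + 7 + 46 + 5 + 55 + 37 = 303 (> 270).
The test is 'or': at least one threshold is exceeded.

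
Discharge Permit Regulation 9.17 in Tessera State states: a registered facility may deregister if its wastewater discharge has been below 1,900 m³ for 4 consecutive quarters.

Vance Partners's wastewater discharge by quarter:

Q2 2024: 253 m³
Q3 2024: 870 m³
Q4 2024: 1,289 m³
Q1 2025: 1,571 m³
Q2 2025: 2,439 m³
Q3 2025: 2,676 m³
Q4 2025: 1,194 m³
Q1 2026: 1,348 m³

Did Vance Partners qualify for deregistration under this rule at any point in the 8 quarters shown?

Yes

Quarters below 1,900 m³: Q2 2024, Q3 2024, Q4 2024, Q1 2025, Q4 2025, Q1 2026.
Longest run of consecutive quarters below the threshold: 4.
4 ≥ 4, so Vance Partners became eligible.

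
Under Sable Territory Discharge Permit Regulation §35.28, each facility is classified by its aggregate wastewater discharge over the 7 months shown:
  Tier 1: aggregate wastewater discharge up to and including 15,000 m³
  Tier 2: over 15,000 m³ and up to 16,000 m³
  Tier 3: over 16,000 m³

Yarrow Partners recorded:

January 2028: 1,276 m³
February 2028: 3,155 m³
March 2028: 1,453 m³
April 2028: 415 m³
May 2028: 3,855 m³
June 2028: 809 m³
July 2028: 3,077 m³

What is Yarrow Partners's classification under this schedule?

Aggregate wastewater discharge: 1,276 m³ + 3,155 m³ + 1,453 m³ + 415 m³ + 3,855 m³ + 809 m³ + 3,077 m³ = 14,040 m³.
14,040 m³ ≤ 15,000 m³, so Tier 1 applies.

Tier 1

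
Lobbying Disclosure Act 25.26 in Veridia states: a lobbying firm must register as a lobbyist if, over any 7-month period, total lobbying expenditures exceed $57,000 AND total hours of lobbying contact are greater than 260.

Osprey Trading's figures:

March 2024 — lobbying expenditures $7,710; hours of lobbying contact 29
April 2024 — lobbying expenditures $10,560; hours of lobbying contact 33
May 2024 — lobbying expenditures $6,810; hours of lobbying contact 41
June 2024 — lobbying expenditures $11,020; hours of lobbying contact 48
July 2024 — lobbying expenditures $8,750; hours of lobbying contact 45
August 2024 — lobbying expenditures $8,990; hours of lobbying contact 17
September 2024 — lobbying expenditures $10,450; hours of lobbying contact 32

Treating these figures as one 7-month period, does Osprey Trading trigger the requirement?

No

Total lobbying expenditures: $7,710 + $10,560 + $6,810 + $11,020 + $8,750 + $8,990 + $10,450 = $64,290 (> $57,000).
Total hours of lobbying contact: 29 + 33 + 41 + 48 + 45 + 17 + 32 = 245 (≤ 260).
The test is 'and': the rule requires both, and at least one is not exceeded.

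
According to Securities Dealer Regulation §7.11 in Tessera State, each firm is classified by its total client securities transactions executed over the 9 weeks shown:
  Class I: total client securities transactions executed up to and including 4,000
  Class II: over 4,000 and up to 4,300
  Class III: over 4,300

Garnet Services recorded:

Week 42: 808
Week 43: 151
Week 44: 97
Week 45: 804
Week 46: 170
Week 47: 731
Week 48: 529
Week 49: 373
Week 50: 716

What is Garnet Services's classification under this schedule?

Class III

Total client securities transactions executed: 808 + 151 + 97 + 804 + 170 + 731 + 529 + 373 + 716 = 4,379.
4,379 > 4,300, so Class III applies.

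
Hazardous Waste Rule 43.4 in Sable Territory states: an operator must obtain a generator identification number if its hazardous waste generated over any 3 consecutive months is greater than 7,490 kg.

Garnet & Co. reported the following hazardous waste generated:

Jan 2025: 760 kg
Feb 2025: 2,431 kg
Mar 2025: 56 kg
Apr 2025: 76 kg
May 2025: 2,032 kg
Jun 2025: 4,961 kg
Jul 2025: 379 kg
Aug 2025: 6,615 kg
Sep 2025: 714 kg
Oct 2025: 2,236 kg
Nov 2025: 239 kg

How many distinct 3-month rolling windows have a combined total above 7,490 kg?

3

Jan 2025–Mar 2025: 760 kg + 2,431 kg + 56 kg = 3,247 kg (under)
Feb 2025–Apr 2025: 2,431 kg + 56 kg + 76 kg = 2,563 kg (under)
Mar 2025–May 2025: 56 kg + 76 kg + 2,032 kg = 2,164 kg (under)
Apr 2025–Jun 2025: 76 kg + 2,032 kg + 4,961 kg = 7,069 kg (under)
May 2025–Jul 2025: 2,032 kg + 4,961 kg + 379 kg = 7,372 kg (under)
Jun 2025–Aug 2025: 4,961 kg + 379 kg + 6,615 kg = 11,955 kg (over)
Jul 2025–Sep 2025: 379 kg + 6,615 kg + 714 kg = 7,708 kg (over)
Aug 2025–Oct 2025: 6,615 kg + 714 kg + 2,236 kg = 9,565 kg (over)
Sep 2025–Nov 2025: 714 kg + 2,236 kg + 239 kg = 3,189 kg (under)
3 windows exceed the threshold.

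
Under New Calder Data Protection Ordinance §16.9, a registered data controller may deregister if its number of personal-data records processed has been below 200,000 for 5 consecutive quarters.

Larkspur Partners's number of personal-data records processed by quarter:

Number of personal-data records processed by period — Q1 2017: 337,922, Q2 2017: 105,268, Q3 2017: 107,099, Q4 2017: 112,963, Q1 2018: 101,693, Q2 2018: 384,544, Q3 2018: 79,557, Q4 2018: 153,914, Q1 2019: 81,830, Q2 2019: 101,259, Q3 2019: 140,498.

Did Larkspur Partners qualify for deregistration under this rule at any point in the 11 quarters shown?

Yes

Quarters below 200,000: Q2 2017, Q3 2017, Q4 2017, Q1 2018, Q3 2018, Q4 2018, Q1 2019, Q2 2019, Q3 2019.
Longest run of consecutive quarters below the threshold: 5.
5 ≥ 5, so Larkspur Partners became eligible.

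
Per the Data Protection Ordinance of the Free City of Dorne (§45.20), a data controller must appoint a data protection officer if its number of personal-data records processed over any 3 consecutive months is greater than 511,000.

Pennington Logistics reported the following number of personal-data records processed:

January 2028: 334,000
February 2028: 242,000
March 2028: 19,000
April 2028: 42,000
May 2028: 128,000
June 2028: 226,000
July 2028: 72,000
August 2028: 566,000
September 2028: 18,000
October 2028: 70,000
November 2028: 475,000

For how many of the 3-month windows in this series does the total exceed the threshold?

January 2028–March 2028: 334,000 + 242,000 + 19,000 = 595,000 (over)
February 2028–April 2028: 242,000 + 19,000 + 42,000 = 303,000 (under)
March 2028–May 2028: 19,000 + 42,000 + 128,000 = 189,000 (under)
April 2028–June 2028: 42,000 + 128,000 + 226,000 = 396,000 (under)
May 2028–July 2028: 128,000 + 226,000 + 72,000 = 426,000 (under)
June 2028–August 2028: 226,000 + 72,000 + 566,000 = 864,000 (over)
July 2028–September 2028: 72,000 + 566,000 + 18,000 = 656,000 (over)
August 2028–October 2028: 566,000 + 18,000 + 70,000 = 654,000 (over)
September 2028–November 2028: 18,000 + 70,000 + 475,000 = 563,000 (over)
5 windows exceed the threshold.

5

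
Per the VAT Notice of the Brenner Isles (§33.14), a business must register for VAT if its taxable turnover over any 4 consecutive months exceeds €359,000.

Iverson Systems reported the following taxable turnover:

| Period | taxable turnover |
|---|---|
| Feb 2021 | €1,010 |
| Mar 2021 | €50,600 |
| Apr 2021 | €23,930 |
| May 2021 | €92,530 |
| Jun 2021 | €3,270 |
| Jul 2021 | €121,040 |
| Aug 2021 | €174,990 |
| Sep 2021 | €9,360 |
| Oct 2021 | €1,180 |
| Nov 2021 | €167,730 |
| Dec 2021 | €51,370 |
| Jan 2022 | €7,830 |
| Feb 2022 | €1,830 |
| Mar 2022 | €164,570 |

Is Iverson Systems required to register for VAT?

Feb 2021–May 2021: €1,010 + €50,600 + €23,930 + €92,530 = €168,070 (under)
Mar 2021–Jun 2021: €50,600 + €23,930 + €92,530 + €3,270 = €170,330 (under)
Apr 2021–Jul 2021: €23,930 + €92,530 + €3,270 + €121,040 = €240,770 (under)
May 2021–Aug 2021: €92,530 + €3,270 + €121,040 + €174,990 = €391,830 (over)
Jun 2021–Sep 2021: €3,270 + €121,040 + €174,990 + €9,360 = €308,660 (under)
Jul 2021–Oct 2021: €121,040 + €174,990 + €9,360 + €1,180 = €306,570 (under)
Aug 2021–Nov 2021: €174,990 + €9,360 + €1,180 + €167,730 = €353,260 (under)
Sep 2021–Dec 2021: €9,360 + €1,180 + €167,730 + €51,370 = €229,640 (under)
Oct 2021–Jan 2022: €1,180 + €167,730 + €51,370 + €7,830 = €228,110 (under)
Nov 2021–Feb 2022: €167,730 + €51,370 + €7,830 + €1,830 = €228,760 (under)
Dec 2021–Mar 2022: €51,370 + €7,830 + €1,830 + €164,570 = €225,600 (under)
At least one window exceeds €359,000.

Yes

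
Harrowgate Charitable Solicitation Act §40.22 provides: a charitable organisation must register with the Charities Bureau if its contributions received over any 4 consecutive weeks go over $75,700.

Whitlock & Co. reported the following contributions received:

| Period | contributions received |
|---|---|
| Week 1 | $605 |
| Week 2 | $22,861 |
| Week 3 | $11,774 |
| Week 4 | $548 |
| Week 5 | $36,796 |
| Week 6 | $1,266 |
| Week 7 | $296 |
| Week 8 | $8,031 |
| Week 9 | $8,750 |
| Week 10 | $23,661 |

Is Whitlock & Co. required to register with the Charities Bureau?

No

Week 1–Week 4: $605 + $22,861 + $11,774 + $548 = $35,788 (under)
Week 2–Week 5: $22,861 + $11,774 + $548 + $36,796 = $71,979 (under)
Week 3–Week 6: $11,774 + $548 + $36,796 + $1,266 = $50,384 (under)
Week 4–Week 7: $548 + $36,796 + $1,266 + $296 = $38,906 (under)
Week 5–Week 8: $36,796 + $1,266 + $296 + $8,031 = $46,389 (under)
Week 6–Week 9: $1,266 + $296 + $8,031 + $8,750 = $18,343 (under)
Week 7–Week 10: $296 + $8,031 + $8,750 + $23,661 = $40,738 (under)
No window exceeds $75,700.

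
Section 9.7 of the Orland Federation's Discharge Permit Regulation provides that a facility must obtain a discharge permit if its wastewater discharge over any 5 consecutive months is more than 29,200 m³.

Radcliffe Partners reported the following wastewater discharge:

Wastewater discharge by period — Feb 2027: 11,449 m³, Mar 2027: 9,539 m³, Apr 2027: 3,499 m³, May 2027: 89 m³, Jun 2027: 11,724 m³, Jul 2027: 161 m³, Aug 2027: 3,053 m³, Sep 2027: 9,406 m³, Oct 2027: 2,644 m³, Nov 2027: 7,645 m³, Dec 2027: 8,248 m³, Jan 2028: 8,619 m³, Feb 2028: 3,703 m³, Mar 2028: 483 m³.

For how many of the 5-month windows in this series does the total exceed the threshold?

4

Feb 2027–Jun 2027: 11,449 m³ + 9,539 m³ + 3,499 m³ + 89 m³ + 11,724 m³ = 36,300 m³ (over)
Mar 2027–Jul 2027: 9,539 m³ + 3,499 m³ + 89 m³ + 11,724 m³ + 161 m³ = 25,012 m³ (under)
Apr 2027–Aug 2027: 3,499 m³ + 89 m³ + 11,724 m³ + 161 m³ + 3,053 m³ = 18,526 m³ (under)
May 2027–Sep 2027: 89 m³ + 11,724 m³ + 161 m³ + 3,053 m³ + 9,406 m³ = 24,433 m³ (under)
Jun 2027–Oct 2027: 11,724 m³ + 161 m³ + 3,053 m³ + 9,406 m³ + 2,644 m³ = 26,988 m³ (under)
Jul 2027–Nov 2027: 161 m³ + 3,053 m³ + 9,406 m³ + 2,644 m³ + 7,645 m³ = 22,909 m³ (under)
Aug 2027–Dec 2027: 3,053 m³ + 9,406 m³ + 2,644 m³ + 7,645 m³ + 8,248 m³ = 30,996 m³ (over)
Sep 2027–Jan 2028: 9,406 m³ + 2,644 m³ + 7,645 m³ + 8,248 m³ + 8,619 m³ = 36,562 m³ (over)
Oct 2027–Feb 2028: 2,644 m³ + 7,645 m³ + 8,248 m³ + 8,619 m³ + 3,703 m³ = 30,859 m³ (over)
Nov 2027–Mar 2028: 7,645 m³ + 8,248 m³ + 8,619 m³ + 3,703 m³ + 483 m³ = 28,698 m³ (under)
4 windows exceed the threshold.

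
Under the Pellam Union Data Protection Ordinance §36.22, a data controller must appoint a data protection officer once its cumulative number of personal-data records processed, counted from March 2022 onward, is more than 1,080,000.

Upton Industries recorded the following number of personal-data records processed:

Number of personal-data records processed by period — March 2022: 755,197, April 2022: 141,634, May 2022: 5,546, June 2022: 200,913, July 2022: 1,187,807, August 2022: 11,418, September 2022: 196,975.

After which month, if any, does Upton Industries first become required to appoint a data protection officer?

Through March 2022: 755,197
Through April 2022: 896,831
Through May 2022: 902,377
Through June 2022: 1,103,290 ← exceeds threshold

June 2022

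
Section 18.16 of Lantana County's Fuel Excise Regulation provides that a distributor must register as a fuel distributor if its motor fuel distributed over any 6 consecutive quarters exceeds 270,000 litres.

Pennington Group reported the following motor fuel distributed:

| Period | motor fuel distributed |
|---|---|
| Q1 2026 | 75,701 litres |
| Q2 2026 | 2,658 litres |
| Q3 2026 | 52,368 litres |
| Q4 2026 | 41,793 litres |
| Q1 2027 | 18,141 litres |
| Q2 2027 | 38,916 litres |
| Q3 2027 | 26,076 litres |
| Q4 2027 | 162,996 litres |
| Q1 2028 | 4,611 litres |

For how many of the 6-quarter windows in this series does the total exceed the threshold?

2

Q1 2026–Q2 2027: 75,701 litres + 2,658 litres + 52,368 litres + 41,793 litres + 18,141 litres + 38,916 litres = 229,577 litres (under)
Q2 2026–Q3 2027: 2,658 litres + 52,368 litres + 41,793 litres + 18,141 litres + 38,916 litres + 26,076 litres = 179,952 litres (under)
Q3 2026–Q4 2027: 52,368 litres + 41,793 litres + 18,141 litres + 38,916 litres + 26,076 litres + 162,996 litres = 340,290 litres (over)
Q4 2026–Q1 2028: 41,793 litres + 18,141 litres + 38,916 litres + 26,076 litres + 162,996 litres + 4,611 litres = 292,533 litres (over)
2 windows exceed the threshold.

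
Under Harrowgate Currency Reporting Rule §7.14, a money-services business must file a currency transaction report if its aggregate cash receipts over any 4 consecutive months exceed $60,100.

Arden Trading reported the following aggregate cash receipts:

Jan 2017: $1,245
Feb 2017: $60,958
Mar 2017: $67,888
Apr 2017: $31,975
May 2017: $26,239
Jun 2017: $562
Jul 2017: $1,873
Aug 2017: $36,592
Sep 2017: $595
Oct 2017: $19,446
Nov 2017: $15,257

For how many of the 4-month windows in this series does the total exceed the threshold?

6

Jan 2017–Apr 2017: $1,245 + $60,958 + $67,888 + $31,975 = $162,066 (over)
Feb 2017–May 2017: $60,958 + $67,888 + $31,975 + $26,239 = $187,060 (over)
Mar 2017–Jun 2017: $67,888 + $31,975 + $26,239 + $562 = $126,664 (over)
Apr 2017–Jul 2017: $31,975 + $26,239 + $562 + $1,873 = $60,649 (over)
May 2017–Aug 2017: $26,239 + $562 + $1,873 + $36,592 = $65,266 (over)
Jun 2017–Sep 2017: $562 + $1,873 + $36,592 + $595 = $39,622 (under)
Jul 2017–Oct 2017: $1,873 + $36,592 + $595 + $19,446 = $58,506 (under)
Aug 2017–Nov 2017: $36,592 + $595 + $19,446 + $15,257 = $71,890 (over)
6 windows exceed the threshold.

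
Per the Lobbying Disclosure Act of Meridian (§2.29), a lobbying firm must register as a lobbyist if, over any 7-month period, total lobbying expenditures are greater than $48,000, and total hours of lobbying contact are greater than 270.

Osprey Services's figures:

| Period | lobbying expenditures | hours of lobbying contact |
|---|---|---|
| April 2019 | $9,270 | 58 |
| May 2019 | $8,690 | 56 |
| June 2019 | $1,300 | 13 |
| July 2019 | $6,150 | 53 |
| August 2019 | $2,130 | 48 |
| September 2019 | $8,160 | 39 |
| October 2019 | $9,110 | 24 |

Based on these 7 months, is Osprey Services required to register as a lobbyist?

Total lobbying expenditures: $9,270 + $8,690 + $1,300 + $6,150 + $2,130 + $8,160 + $9,110 = $44,810 (≤ $48,000).
Total hours of lobbying contact: 58 + 56 + 13 + 53 + 48 + 39 + 24 = 291 (> 270).
The test is 'and': the rule requires both, and at least one is not exceeded.

No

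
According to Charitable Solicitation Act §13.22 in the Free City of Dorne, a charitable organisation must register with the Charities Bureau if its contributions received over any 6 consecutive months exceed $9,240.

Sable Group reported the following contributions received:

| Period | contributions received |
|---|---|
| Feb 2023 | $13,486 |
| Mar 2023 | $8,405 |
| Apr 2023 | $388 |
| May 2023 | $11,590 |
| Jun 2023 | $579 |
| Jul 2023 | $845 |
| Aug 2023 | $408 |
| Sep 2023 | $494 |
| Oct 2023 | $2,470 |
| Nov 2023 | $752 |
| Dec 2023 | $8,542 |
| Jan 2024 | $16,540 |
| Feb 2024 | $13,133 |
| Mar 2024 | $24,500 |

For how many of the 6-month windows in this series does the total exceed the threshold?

Feb 2023–Jul 2023: $13,486 + $8,405 + $388 + $11,590 + $579 + $845 = $35,293 (over)
Mar 2023–Aug 2023: $8,405 + $388 + $11,590 + $579 + $845 + $408 = $22,215 (over)
Apr 2023–Sep 2023: $388 + $11,590 + $579 + $845 + $408 + $494 = $14,304 (over)
May 2023–Oct 2023: $11,590 + $579 + $845 + $408 + $494 + $2,470 = $16,386 (over)
Jun 2023–Nov 2023: $579 + $845 + $408 + $494 + $2,470 + $752 = $5,548 (under)
Jul 2023–Dec 2023: $845 + $408 + $494 + $2,470 + $752 + $8,542 = $13,511 (over)
Aug 2023–Jan 2024: $408 + $494 + $2,470 + $752 + $8,542 + $16,540 = $29,206 (over)
Sep 2023–Feb 2024: $494 + $2,470 + $752 + $8,542 + $16,540 + $13,133 = $41,931 (over)
Oct 2023–Mar 2024: $2,470 + $752 + $8,542 + $16,540 + $13,133 + $24,500 = $65,937 (over)
8 windows exceed the threshold.

8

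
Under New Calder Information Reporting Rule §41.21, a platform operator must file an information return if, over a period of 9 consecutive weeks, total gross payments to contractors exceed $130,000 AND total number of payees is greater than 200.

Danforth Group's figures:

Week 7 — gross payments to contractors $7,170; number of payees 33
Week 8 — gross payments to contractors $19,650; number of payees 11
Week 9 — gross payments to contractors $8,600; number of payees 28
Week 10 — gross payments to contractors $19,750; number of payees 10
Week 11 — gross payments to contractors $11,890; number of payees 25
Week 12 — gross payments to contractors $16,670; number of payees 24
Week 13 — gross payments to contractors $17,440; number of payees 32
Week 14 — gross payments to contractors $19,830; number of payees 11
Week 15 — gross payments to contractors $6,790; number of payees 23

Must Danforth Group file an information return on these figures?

No

Total gross payments to contractors: $7,170 + $19,650 + $8,600 + $19,750 + $11,890 + $16,670 + $17,440 + $19,830 + $6,790 = $127,790 (≤ $130,000).
Total number of payees: 33 + 11 + 28 + 10 + 25 + 24 + 32 + 11 + 23 = 197 (≤ 200).
The test is 'and': the rule requires both, and at least one is not exceeded.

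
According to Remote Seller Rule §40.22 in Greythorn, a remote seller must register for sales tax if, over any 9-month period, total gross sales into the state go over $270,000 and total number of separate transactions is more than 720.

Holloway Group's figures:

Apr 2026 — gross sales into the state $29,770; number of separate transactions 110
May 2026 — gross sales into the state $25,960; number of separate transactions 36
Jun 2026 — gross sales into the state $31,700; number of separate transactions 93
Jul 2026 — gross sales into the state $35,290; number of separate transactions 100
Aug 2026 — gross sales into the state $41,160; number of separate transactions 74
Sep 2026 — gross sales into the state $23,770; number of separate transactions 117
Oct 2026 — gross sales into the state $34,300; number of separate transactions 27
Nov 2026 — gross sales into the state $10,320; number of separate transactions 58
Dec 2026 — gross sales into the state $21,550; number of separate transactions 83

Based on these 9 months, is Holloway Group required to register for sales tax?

Total gross sales into the state: $29,770 + $25,960 + $31,700 + $35,290 + $41,160 + $23,770 + $34,300 + $10,320 + $21,550 = $253,820 (≤ $270,000).
Total number of separate transactions: 110 + 36 + 93 + 100 + 74 + 117 + 27 + 58 + 83 = 698 (≤ 720).
The test is 'and': the rule requires both, and at least one is not exceeded.

No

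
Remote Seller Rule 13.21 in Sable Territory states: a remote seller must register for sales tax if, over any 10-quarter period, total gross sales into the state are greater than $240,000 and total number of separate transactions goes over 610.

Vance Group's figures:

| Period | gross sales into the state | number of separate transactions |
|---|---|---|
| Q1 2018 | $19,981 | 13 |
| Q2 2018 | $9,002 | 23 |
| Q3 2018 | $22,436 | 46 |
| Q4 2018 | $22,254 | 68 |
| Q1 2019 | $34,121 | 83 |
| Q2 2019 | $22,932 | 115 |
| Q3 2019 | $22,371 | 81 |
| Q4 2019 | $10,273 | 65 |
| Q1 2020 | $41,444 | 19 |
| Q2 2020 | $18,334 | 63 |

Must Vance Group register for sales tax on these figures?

No

Total gross sales into the state: $19,981 + $9,002 + $22,436 + $22,254 + $34,121 + $22,932 + $22,371 + $10,273 + $41,444 + $18,334 = $223,148 (≤ $240,000).
Total number of separate transactions: 13 + 23 + 46 + 68 + 83 + 115 + 81 + 65 + 19 + 63 = 576 (≤ 610).
The test is 'and': the rule requires both, and at least one is not exceeded.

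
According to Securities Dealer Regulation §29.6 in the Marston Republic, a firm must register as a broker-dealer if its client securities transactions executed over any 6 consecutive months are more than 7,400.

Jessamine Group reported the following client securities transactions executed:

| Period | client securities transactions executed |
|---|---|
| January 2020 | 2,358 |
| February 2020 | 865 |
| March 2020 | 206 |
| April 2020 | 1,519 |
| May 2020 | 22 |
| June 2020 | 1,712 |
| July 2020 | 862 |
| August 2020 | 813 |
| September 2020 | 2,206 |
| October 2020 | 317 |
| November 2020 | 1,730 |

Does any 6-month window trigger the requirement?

Yes

January 2020–June 2020: 2,358 + 865 + 206 + 1,519 + 22 + 1,712 = 6,682 (under)
February 2020–July 2020: 865 + 206 + 1,519 + 22 + 1,712 + 862 = 5,186 (under)
March 2020–August 2020: 206 + 1,519 + 22 + 1,712 + 862 + 813 = 5,134 (under)
April 2020–September 2020: 1,519 + 22 + 1,712 + 862 + 813 + 2,206 = 7,134 (under)
May 2020–October 2020: 22 + 1,712 + 862 + 813 + 2,206 + 317 = 5,932 (under)
June 2020–November 2020: 1,712 + 862 + 813 + 2,206 + 317 + 1,730 = 7,640 (over)
At least one window exceeds 7,400.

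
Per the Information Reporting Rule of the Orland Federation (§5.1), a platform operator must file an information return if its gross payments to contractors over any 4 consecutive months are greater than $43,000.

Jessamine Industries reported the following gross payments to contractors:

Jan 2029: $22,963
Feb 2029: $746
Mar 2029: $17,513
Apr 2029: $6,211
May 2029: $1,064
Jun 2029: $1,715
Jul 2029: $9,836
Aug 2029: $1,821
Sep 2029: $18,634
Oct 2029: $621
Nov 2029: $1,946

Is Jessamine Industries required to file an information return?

Jan 2029–Apr 2029: $22,963 + $746 + $17,513 + $6,211 = $47,433 (over)
Feb 2029–May 2029: $746 + $17,513 + $6,211 + $1,064 = $25,534 (under)
Mar 2029–Jun 2029: $17,513 + $6,211 + $1,064 + $1,715 = $26,503 (under)
Apr 2029–Jul 2029: $6,211 + $1,064 + $1,715 + $9,836 = $18,826 (under)
May 2029–Aug 2029: $1,064 + $1,715 + $9,836 + $1,821 = $14,436 (under)
Jun 2029–Sep 2029: $1,715 + $9,836 + $1,821 + $18,634 = $32,006 (under)
Jul 2029–Oct 2029: $9,836 + $1,821 + $18,634 + $621 = $30,912 (under)
Aug 2029–Nov 2029: $1,821 + $18,634 + $621 + $1,946 = $23,022 (under)
At least one window exceeds $43,000.

Yes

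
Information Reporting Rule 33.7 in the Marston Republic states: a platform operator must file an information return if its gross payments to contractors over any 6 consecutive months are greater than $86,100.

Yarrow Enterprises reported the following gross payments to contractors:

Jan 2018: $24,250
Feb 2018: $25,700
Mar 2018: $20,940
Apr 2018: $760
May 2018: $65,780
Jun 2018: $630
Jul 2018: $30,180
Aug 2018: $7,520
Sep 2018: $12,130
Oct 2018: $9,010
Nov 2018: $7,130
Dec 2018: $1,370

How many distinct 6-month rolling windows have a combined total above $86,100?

Jan 2018–Jun 2018: $24,250 + $25,700 + $20,940 + $760 + $65,780 + $630 = $138,060 (over)
Feb 2018–Jul 2018: $25,700 + $20,940 + $760 + $65,780 + $630 + $30,180 = $143,990 (over)
Mar 2018–Aug 2018: $20,940 + $760 + $65,780 + $630 + $30,180 + $7,520 = $125,810 (over)
Apr 2018–Sep 2018: $760 + $65,780 + $630 + $30,180 + $7,520 + $12,130 = $117,000 (over)
May 2018–Oct 2018: $65,780 + $630 + $30,180 + $7,520 + $12,130 + $9,010 = $125,250 (over)
Jun 2018–Nov 2018: $630 + $30,180 + $7,520 + $12,130 + $9,010 + $7,130 = $66,600 (under)
Jul 2018–Dec 2018: $30,180 + $7,520 + $12,130 + $9,010 + $7,130 + $1,370 = $67,340 (under)
5 windows exceed the threshold.

5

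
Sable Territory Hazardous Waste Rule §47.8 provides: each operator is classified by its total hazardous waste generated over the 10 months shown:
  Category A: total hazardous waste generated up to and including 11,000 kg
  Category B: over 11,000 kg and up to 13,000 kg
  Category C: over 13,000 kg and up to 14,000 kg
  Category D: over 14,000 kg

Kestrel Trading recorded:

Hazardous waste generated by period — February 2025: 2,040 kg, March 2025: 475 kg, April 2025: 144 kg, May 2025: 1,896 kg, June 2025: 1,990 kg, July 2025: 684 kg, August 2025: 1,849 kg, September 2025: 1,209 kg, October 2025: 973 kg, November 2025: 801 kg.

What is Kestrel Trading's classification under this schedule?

Total hazardous waste generated: 2,040 kg + 475 kg + 144 kg + 1,896 kg + 1,990 kg + 684 kg + 1,849 kg + 1,209 kg + 973 kg + 801 kg = 12,061 kg.
11,000 kg < 12,061 kg ≤ 13,000 kg, so Category B applies.

Category B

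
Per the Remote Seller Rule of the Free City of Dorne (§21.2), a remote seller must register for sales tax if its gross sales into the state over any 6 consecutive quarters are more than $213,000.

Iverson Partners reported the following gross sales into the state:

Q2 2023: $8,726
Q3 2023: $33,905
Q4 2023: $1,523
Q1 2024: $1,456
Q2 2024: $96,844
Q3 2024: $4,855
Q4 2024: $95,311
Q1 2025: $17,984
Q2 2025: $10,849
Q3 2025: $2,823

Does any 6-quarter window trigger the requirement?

Yes

Q2 2023–Q3 2024: $8,726 + $33,905 + $1,523 + $1,456 + $96,844 + $4,855 = $147,309 (under)
Q3 2023–Q4 2024: $33,905 + $1,523 + $1,456 + $96,844 + $4,855 + $95,311 = $233,894 (over)
Q4 2023–Q1 2025: $1,523 + $1,456 + $96,844 + $4,855 + $95,311 + $17,984 = $217,973 (over)
Q1 2024–Q2 2025: $1,456 + $96,844 + $4,855 + $95,311 + $17,984 + $10,849 = $227,299 (over)
Q2 2024–Q3 2025: $96,844 + $4,855 + $95,311 + $17,984 + $10,849 + $2,823 = $228,666 (over)
At least one window exceeds $213,000.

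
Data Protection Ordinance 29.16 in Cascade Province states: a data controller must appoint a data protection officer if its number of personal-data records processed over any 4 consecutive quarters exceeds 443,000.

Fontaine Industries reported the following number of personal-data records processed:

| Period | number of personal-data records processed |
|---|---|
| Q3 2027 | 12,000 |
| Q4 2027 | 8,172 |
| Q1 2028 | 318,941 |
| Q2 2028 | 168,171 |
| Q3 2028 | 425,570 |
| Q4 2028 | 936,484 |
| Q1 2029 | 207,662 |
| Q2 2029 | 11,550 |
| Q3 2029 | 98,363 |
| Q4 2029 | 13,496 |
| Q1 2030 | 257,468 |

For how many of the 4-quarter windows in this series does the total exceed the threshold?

Q3 2027–Q2 2028: 12,000 + 8,172 + 318,941 + 168,171 = 507,284 (over)
Q4 2027–Q3 2028: 8,172 + 318,941 + 168,171 + 425,570 = 920,854 (over)
Q1 2028–Q4 2028: 318,941 + 168,171 + 425,570 + 936,484 = 1,849,166 (over)
Q2 2028–Q1 2029: 168,171 + 425,570 + 936,484 + 207,662 = 1,737,887 (over)
Q3 2028–Q2 2029: 425,570 + 936,484 + 207,662 + 11,550 = 1,581,266 (over)
Q4 2028–Q3 2029: 936,484 + 207,662 + 11,550 + 98,363 = 1,254,059 (over)
Q1 2029–Q4 2029: 207,662 + 11,550 + 98,363 + 13,496 = 331,071 (under)
Q2 2029–Q1 2030: 11,550 + 98,363 + 13,496 + 257,468 = 380,877 (under)
6 windows exceed the threshold.

6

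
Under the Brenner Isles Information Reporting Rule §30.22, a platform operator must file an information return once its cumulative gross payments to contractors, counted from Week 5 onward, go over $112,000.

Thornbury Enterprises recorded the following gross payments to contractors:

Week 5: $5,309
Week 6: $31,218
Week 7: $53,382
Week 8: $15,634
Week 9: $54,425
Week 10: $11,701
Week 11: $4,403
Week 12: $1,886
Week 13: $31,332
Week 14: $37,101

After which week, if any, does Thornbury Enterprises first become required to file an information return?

Week 9

Through Week 5: $5,309
Through Week 6: $36,527
Through Week 7: $89,909
Through Week 8: $105,543
Through Week 9: $159,968 ← exceeds threshold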